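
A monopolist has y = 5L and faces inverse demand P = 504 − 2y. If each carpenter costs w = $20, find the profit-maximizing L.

L* = 25

Marginal revenue from the inverse demand is MR = 504 − 4y.
The marginal product is MP_L = 5.
A monopolist hires until marginal revenue product equals the wage: MR·MP_L = w.
(504 − 20L)·5 = 20, so L = 25.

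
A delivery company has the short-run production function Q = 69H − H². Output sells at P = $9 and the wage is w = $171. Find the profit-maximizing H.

H* = 25

The marginal product of H is MP_H = 69 − 2H.
A price-taking firm hires until the value of the marginal product equals the wage: P·MP_H = w, so 9·(69 − 2H) = 171.
Then 69 − 2H = 19, giving H = 25.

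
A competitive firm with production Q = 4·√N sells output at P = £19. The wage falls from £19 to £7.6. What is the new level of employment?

From P·MP_N = w with MP_N = 2·N^(-1/2), the labor demand is N(w) = (38/w)^(2).
At w = 19: N = 4. At w = 7.6: N = 25.

N* = 25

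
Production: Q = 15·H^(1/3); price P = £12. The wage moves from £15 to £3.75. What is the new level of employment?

H* = 64

From P·MP_H = w with MP_H = 5·H^(-2/3), the labor demand is H(w) = (60/w)^(3/2).
At w = 15: H = 8. At w = 3.75: H = 64.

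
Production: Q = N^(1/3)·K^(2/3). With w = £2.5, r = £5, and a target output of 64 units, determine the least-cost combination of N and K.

N* = 64, K* = 64

Cost minimization requires the marginal rate of technical substitution to equal the input-price ratio: MP_N/MP_K = w/r.
Here MP_N/MP_K = (1/3)·(K/N)/(2/3) = 0.5·(K/N). Setting this equal to 2.5/5 = 0.5 gives K = N.
Substituting into Q = 64: N^(1/3)·(N)^(2/3) = 64.
Solving, N = 64 and K = 64.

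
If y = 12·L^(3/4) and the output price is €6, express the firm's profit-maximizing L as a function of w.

MP_L = (3/4)·12·L^(-1/4) = 9·L^(-1/4).
Setting P·MP_L = w: 54·L^(-1/4) = w.
Solving for L: L^(-1/4) = w/54, so L = (54/w)^(4).

L(w) = 8503056/w^(4)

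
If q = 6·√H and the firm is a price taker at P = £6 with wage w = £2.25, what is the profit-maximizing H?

MP_H = (1/2)·6·H^(-1/2) = 3·H^(-1/2).
Profit maximization for a price taker requires P·MP_H = w: 6·3·H^(-1/2) = 2.25.
So H^(-1/2) = 0.125, which gives H = 64.

H* = 64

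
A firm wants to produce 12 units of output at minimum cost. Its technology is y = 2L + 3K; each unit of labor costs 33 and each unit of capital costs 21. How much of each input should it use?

The inputs are perfect substitutes, so the firm uses whichever has the lower cost per unit of output.
Cost per unit of output via L is w/2 = 16.5; via K it is r/3 = 7. K is cheaper.
Producing y = 12 with K alone: L = 0, K = 4.

L* = 0, K* = 4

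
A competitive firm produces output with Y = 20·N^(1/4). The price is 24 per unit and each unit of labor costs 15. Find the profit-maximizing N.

MP_N = (1/4)·20·N^(-3/4) = 5·N^(-3/4).
Profit maximization for a price taker requires P·MP_N = w: 24·5·N^(-3/4) = 15.
So N^(-3/4) = 0.125, which gives N = 16.

N* = 16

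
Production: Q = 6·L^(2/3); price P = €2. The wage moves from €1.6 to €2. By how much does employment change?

ΔL = -61

From P·MP_L = w with MP_L = 4·L^(-1/3), the labor demand is L(w) = (8/w)^(3).
At w = 1.6: L = 125. At w = 2: L = 64.
ΔL = 64 − 125 = -61.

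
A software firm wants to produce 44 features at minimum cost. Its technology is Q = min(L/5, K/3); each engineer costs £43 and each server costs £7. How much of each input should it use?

L* = 220, K* = 132

With a fixed-proportions technology, the cost-minimizing bundle uses no slack in either input: L/5 = K/3 = Q.
So L = 5·44 = 220 and K = 3·44 = 132.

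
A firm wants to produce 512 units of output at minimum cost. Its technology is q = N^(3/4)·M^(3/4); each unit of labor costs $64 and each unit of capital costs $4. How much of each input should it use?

N* = 16, M* = 256

Cost minimization requires the marginal rate of technical substitution to equal the input-price ratio: MP_N/MP_M = w/r.
Here MP_N/MP_M = (3/4)·(M/N)/(3/4) = (M/N). Setting this equal to 64/4 = 16 gives M = 16N.
Substituting into q = 512: N^(3/4)·(16N)^(3/4) = 512.
Solving, N = 16 and M = 256.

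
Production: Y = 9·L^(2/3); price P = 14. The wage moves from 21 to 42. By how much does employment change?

ΔL = -56

From P·MP_L = w with MP_L = 6·L^(-1/3), the labor demand is L(w) = (84/w)^(3).
At w = 21: L = 64. At w = 42: L = 8.
ΔL = 8 − 64 = -56.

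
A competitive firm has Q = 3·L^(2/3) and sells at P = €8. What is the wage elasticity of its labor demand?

ε = -3

MP_L = (2/3)·3·L^(-1/3), so P·MP_L = w gives 16·L^(-1/3) = w.
Solving, L(w) = (16/w)^(3). This is a constant-elasticity form: L ∝ w^(−3), so ε = −3.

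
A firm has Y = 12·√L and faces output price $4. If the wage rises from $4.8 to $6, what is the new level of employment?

L* = 16

From P·MP_L = w with MP_L = 6·L^(-1/2), the labor demand is L(w) = (24/w)^(2).
At w = 4.8: L = 25. At w = 6: L = 16.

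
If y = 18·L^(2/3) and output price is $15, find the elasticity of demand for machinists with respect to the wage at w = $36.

MP_L = (2/3)·18·L^(-1/3), so P·MP_L = w gives 180·L^(-1/3) = w.
Solving, L(w) = (180/w)^(3). This is a constant-elasticity form: L ∝ w^(−3), so ε = −3.

ε = -3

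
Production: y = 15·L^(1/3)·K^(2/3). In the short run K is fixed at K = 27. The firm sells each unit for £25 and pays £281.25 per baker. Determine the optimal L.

With K = 27, MP_L = (1/3)·15·L^(-2/3)·27^(2/3) = 45·L^(-2/3).
Profit maximization for a price taker requires P·MP_L = w: 25·45·L^(-2/3) = 281.25.
So L^(-2/3) = 0.25, which gives L = 8.

L* = 8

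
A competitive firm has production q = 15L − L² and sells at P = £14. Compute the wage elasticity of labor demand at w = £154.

From P·MP_L = w with MP_L = 15 − 2L, labor demand is L(w) = (15 − w/14)/2.
dL/dw = −1/(28) = -1/28.
At w = 154, L = 2, so ε = (dL/dw)·(w/L) = (-1/28)·(154/2) = -2.75.

ε = -2.75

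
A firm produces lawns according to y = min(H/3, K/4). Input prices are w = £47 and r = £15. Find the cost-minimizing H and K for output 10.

With a fixed-proportions technology, the cost-minimizing bundle uses no slack in either input: H/3 = K/4 = y.
So H = 3·10 = 30 and K = 4·10 = 40.

H* = 30, K* = 40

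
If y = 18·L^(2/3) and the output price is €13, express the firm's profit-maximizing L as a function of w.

MP_L = (2/3)·18·L^(-1/3) = 12·L^(-1/3).
Setting P·MP_L = w: 156·L^(-1/3) = w.
Solving for L: L^(-1/3) = w/156, so L = (156/w)^(3).

L(w) = 3796416/w³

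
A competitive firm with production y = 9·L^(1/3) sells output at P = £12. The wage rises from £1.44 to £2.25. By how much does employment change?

ΔL = -61

From P·MP_L = w with MP_L = 3·L^(-2/3), the labor demand is L(w) = (36/w)^(3/2).
At w = 1.44: L = 125. At w = 2.25: L = 64.
ΔL = 64 − 125 = -61.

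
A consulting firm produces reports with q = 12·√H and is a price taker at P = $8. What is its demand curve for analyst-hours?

H(w) = 2304/w²

MP_H = (1/2)·12·H^(-1/2) = 6·H^(-1/2).
Setting P·MP_H = w: 48·H^(-1/2) = w.
Solving for H: H^(-1/2) = w/48, so H = (48/w)^(2).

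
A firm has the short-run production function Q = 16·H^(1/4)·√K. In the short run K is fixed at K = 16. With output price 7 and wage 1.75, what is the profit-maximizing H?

With K = 16, MP_H = (1/4)·16·H^(-3/4)·16^(1/2) = 16·H^(-3/4).
Profit maximization for a price taker requires P·MP_H = w: 7·16·H^(-3/4) = 1.75.
So H^(-3/4) = 0.015625, which gives H = 256.

H* = 256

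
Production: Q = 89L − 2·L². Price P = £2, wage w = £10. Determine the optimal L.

The marginal product of L is MP_L = 89 − 4L.
A price-taking firm hires until the value of the marginal product equals the wage: P·MP_L = w, so 2·(89 − 4L) = 10.
Then 89 − 4L = 5, giving L = 21.

L* = 21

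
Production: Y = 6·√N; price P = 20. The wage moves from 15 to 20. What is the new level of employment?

From P·MP_N = w with MP_N = 3·N^(-1/2), the labor demand is N(w) = (60/w)^(2).
At w = 15: N = 16. At w = 20: N = 9.

N* = 9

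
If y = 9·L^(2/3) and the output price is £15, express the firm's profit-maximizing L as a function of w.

L(w) = 729000/w³

MP_L = (2/3)·9·L^(-1/3) = 6·L^(-1/3).
Setting P·MP_L = w: 90·L^(-1/3) = w.
Solving for L: L^(-1/3) = w/90, so L = (90/w)^(3).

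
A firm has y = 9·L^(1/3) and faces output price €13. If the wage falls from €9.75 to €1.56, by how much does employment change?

From P·MP_L = w with MP_L = 3·L^(-2/3), the labor demand is L(w) = (39/w)^(3/2).
At w = 9.75: L = 8. At w = 1.56: L = 125.
ΔL = 125 − 8 = 117.

ΔL = 117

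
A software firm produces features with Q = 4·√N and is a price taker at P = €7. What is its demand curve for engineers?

MP_N = (1/2)·4·N^(-1/2) = 2·N^(-1/2).
Setting P·MP_N = w: 14·N^(-1/2) = w.
Solving for N: N^(-1/2) = w/14, so N = (14/w)^(2).

N(w) = 196/w²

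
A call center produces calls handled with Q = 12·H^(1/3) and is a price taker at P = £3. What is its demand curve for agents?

MP_H = (1/3)·12·H^(-2/3) = 4·H^(-2/3).
Setting P·MP_H = w: 12·H^(-2/3) = w.
Solving for H: H^(-2/3) = w/12, so H = (12/w)^(3/2).

H(w) = (12/w)^(3/2)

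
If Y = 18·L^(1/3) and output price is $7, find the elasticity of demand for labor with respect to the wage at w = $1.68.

MP_L = (1/3)·18·L^(-2/3), so P·MP_L = w gives 42·L^(-2/3) = w.
Solving, L(w) = (42/w)^(3/2). This is a constant-elasticity form: L ∝ w^(−3/2), so ε = −3/2.

ε = -1.5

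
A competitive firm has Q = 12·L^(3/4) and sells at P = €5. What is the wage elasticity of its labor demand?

MP_L = (3/4)·12·L^(-1/4), so P·MP_L = w gives 45·L^(-1/4) = w.
Solving, L(w) = (45/w)^(4). This is a constant-elasticity form: L ∝ w^(−4), so ε = −4.

ε = -4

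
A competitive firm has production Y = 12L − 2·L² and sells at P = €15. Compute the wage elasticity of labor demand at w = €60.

From P·MP_L = w with MP_L = 12 − 4L, labor demand is L(w) = (12 − w/15)/4.
dL/dw = −1/(60) = -1/60.
At w = 60, L = 2, so ε = (dL/dw)·(w/L) = (-1/60)·(60/2) = -0.5.

ε = -0.5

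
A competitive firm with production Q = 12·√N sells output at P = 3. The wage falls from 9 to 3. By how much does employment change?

ΔN = 32

From P·MP_N = w with MP_N = 6·N^(-1/2), the labor demand is N(w) = (18/w)^(2).
At w = 9: N = 4. At w = 3: N = 36.
ΔN = 36 − 4 = 32.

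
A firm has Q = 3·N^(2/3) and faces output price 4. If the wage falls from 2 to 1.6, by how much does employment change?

From P·MP_N = w with MP_N = 2·N^(-1/3), the labor demand is N(w) = (8/w)^(3).
At w = 2: N = 64. At w = 1.6: N = 125.
ΔN = 125 − 64 = 61.

ΔN = 61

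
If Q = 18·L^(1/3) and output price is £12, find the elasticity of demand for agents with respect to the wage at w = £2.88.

MP_L = (1/3)·18·L^(-2/3), so P·MP_L = w gives 72·L^(-2/3) = w.
Solving, L(w) = (72/w)^(3/2). This is a constant-elasticity form: L ∝ w^(−3/2), so ε = −3/2.

ε = -1.5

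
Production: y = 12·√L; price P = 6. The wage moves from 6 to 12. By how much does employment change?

From P·MP_L = w with MP_L = 6·L^(-1/2), the labor demand is L(w) = (36/w)^(2).
At w = 6: L = 36. At w = 12: L = 9.
ΔL = 9 − 36 = -27.

ΔL = -27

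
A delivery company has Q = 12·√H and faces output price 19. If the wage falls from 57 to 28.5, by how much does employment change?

From P·MP_H = w with MP_H = 6·H^(-1/2), the labor demand is H(w) = (114/w)^(2).
At w = 57: H = 4. At w = 28.5: H = 16.
ΔH = 16 − 4 = 12.

ΔH = 12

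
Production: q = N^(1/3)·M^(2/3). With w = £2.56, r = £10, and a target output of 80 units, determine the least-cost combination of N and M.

Cost minimization requires the marginal rate of technical substitution to equal the input-price ratio: MP_N/MP_M = w/r.
Here MP_N/MP_M = (1/3)·(M/N)/(2/3) = 0.5·(M/N). Setting this equal to 2.56/10 = 0.256 gives M = 0.512N.
Substituting into q = 80: N^(1/3)·(0.512N)^(2/3) = 80.
Solving, N = 125 and M = 64.

N* = 125, M* = 64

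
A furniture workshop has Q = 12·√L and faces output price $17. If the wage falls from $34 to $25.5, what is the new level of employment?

L* = 16

From P·MP_L = w with MP_L = 6·L^(-1/2), the labor demand is L(w) = (102/w)^(2).
At w = 34: L = 9. At w = 25.5: L = 16.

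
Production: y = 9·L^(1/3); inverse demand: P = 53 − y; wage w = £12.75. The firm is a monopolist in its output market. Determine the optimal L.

Marginal revenue from the inverse demand is MR = 53 − 2y.
The marginal product is MP_L = 3·L^(-2/3).
A monopolist hires until marginal revenue product equals the wage: MR·MP_L = w.
At L, y = 9·L^(1/3). Substituting and solving: (53 − 18·L^(1/3))·3·L^(-2/3) = 12.75 gives L = 8.

L* = 8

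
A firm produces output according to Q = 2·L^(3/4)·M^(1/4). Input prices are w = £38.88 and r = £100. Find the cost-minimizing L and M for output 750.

Cost minimization requires the marginal rate of technical substitution to equal the input-price ratio: MP_L/MP_M = w/r.
Here MP_L/MP_M = (3/4)·(M/L)/(1/4) = 3·(M/L). Setting this equal to 38.88/100 = 0.3888 gives M = 0.1296L.
Substituting into Q = 750: 2·L^(3/4)·(0.1296L)^(1/4) = 750.
Solving, L = 625 and M = 81.

L* = 625, M* = 81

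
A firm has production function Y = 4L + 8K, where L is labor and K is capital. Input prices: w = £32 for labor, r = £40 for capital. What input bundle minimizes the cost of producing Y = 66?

L* = 0, K* = 8.25

The inputs are perfect substitutes, so the firm uses whichever has the lower cost per unit of output.
Cost per unit of output via L is w/4 = 8; via K it is r/8 = 5. K is cheaper.
Producing Y = 66 with K alone: L = 0, K = 8.25.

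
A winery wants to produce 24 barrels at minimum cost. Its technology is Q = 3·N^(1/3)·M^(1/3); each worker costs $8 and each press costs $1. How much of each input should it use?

Cost minimization requires the marginal rate of technical substitution to equal the input-price ratio: MP_N/MP_M = w/r.
Here MP_N/MP_M = (1/3)·(M/N)/(1/3) = (M/N). Setting this equal to 8/1 = 8 gives M = 8N.
Substituting into Q = 24: 3·N^(1/3)·(8N)^(1/3) = 24.
Solving, N = 8 and M = 64.

N* = 8, M* = 64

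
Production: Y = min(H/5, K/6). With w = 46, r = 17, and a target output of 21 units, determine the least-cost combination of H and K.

H* = 105, K* = 126

With a fixed-proportions technology, the cost-minimizing bundle uses no slack in either input: H/5 = K/6 = Y.
So H = 5·21 = 105 and K = 6·21 = 126.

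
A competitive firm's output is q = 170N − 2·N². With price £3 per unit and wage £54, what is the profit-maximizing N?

The marginal product of N is MP_N = 170 − 4N.
A price-taking firm hires until the value of the marginal product equals the wage: P·MP_N = w, so 3·(170 − 4N) = 54.
Then 170 − 4N = 18, giving N = 38.

N* = 38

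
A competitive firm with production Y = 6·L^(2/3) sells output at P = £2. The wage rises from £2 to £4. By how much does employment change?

From P·MP_L = w with MP_L = 4·L^(-1/3), the labor demand is L(w) = (8/w)^(3).
At w = 2: L = 64. At w = 4: L = 8.
ΔL = 8 − 64 = -56.

ΔL = -56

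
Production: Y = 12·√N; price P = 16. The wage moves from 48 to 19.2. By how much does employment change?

From P·MP_N = w with MP_N = 6·N^(-1/2), the labor demand is N(w) = (96/w)^(2).
At w = 48: N = 4. At w = 19.2: N = 25.
ΔN = 25 − 4 = 21.

ΔN = 21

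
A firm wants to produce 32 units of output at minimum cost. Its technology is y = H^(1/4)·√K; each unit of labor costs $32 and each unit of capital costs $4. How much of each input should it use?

Cost minimization requires the marginal rate of technical substitution to equal the input-price ratio: MP_H/MP_K = w/r.
Here MP_H/MP_K = (1/4)·(K/H)/(1/2) = 0.5·(K/H). Setting this equal to 32/4 = 8 gives K = 16H.
Substituting into y = 32: H^(1/4)·(16H)^(1/2) = 32.
Solving, H = 16 and K = 256.

H* = 16, K* = 256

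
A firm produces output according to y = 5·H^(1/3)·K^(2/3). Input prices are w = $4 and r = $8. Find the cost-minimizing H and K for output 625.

Cost minimization requires the marginal rate of technical substitution to equal the input-price ratio: MP_H/MP_K = w/r.
Here MP_H/MP_K = (1/3)·(K/H)/(2/3) = 0.5·(K/H). Setting this equal to 4/8 = 0.5 gives K = H.
Substituting into y = 625: 5·H^(1/3)·(H)^(2/3) = 625.
Solving, H = 125 and K = 125.

H* = 125, K* = 125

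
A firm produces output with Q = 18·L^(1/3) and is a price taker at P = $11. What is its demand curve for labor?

MP_L = (1/3)·18·L^(-2/3) = 6·L^(-2/3).
Setting P·MP_L = w: 66·L^(-2/3) = w.
Solving for L: L^(-2/3) = w/66, so L = (66/w)^(3/2).

L(w) = (66/w)^(3/2)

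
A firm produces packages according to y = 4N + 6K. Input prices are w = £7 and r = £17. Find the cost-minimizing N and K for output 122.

The inputs are perfect substitutes, so the firm uses whichever has the lower cost per unit of output.
Cost per unit of output via N is w/4 = 1.75; via K it is r/6 = 17/6. N is cheaper.
Producing y = 122 with N alone: N = 30.5, K = 0.

N* = 30.5, K* = 0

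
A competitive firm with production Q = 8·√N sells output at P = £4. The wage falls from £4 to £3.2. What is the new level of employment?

From P·MP_N = w with MP_N = 4·N^(-1/2), the labor demand is N(w) = (16/w)^(2).
At w = 4: N = 16. At w = 3.2: N = 25.

N* = 25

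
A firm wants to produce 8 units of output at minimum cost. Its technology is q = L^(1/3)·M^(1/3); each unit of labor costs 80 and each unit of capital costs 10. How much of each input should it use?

L* = 8, M* = 64

Cost minimization requires the marginal rate of technical substitution to equal the input-price ratio: MP_L/MP_M = w/r.
Here MP_L/MP_M = (1/3)·(M/L)/(1/3) = (M/L). Setting this equal to 80/10 = 8 gives M = 8L.
Substituting into q = 8: L^(1/3)·(8L)^(1/3) = 8.
Solving, L = 8 and M = 64.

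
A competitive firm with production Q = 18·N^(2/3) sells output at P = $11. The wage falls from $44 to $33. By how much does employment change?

ΔN = 37

From P·MP_N = w with MP_N = 12·N^(-1/3), the labor demand is N(w) = (132/w)^(3).
At w = 44: N = 27. At w = 33: N = 64.
ΔN = 64 − 27 = 37.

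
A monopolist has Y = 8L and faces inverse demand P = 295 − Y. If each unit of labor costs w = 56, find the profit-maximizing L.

Marginal revenue from the inverse demand is MR = 295 − 2Y.
The marginal product is MP_L = 8.
A monopolist hires until marginal revenue product equals the wage: MR·MP_L = w.
(295 − 16L)·8 = 56, so L = 18.

L* = 18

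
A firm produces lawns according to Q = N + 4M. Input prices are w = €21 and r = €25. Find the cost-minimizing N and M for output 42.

N* = 0, M* = 10.5

The inputs are perfect substitutes, so the firm uses whichever has the lower cost per unit of output.
Cost per unit of output via N is 21; via M it is 6.25. M is cheaper.
Producing Q = 42 with M alone: N = 0, M = 10.5.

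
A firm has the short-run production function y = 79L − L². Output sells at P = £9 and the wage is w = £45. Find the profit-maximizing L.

L* = 37

The marginal product of L is MP_L = 79 − 2L.
A price-taking firm hires until the value of the marginal product equals the wage: P·MP_L = w, so 9·(79 − 2L) = 45.
Then 79 − 2L = 5, giving L = 37.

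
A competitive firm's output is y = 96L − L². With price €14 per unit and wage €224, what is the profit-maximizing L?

The marginal product of L is MP_L = 96 − 2L.
A price-taking firm hires until the value of the marginal product equals the wage: P·MP_L = w, so 14·(96 − 2L) = 224.
Then 96 − 2L = 16, giving L = 40.

L* = 40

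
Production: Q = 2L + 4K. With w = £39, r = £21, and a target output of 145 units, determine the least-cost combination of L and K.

The inputs are perfect substitutes, so the firm uses whichever has the lower cost per unit of output.
Cost per unit of output via L is w/2 = 19.5; via K it is r/4 = 5.25. K is cheaper.
Producing Q = 145 with K alone: L = 0, K = 36.25.

L* = 0, K* = 36.25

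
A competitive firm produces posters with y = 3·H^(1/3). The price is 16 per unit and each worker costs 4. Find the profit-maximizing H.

MP_H = (1/3)·3·H^(-2/3) = H^(-2/3).
Profit maximization for a price taker requires P·MP_H = w: 16·H^(-2/3) = 4.
So H^(-2/3) = 0.25, which gives H = 8.

H* = 8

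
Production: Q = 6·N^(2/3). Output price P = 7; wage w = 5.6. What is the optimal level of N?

N* = 125

MP_N = (2/3)·6·N^(-1/3) = 4·N^(-1/3).
Profit maximization for a price taker requires P·MP_N = w: 7·4·N^(-1/3) = 5.6.
So N^(-1/3) = 0.2, which gives N = 125.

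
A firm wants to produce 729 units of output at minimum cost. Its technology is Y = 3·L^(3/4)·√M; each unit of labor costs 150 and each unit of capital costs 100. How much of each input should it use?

L* = 81, M* = 81

Cost minimization requires the marginal rate of technical substitution to equal the input-price ratio: MP_L/MP_M = w/r.
Here MP_L/MP_M = (3/4)·(M/L)/(1/2) = 1.5·(M/L). Setting this equal to 150/100 = 1.5 gives M = L.
Substituting into Y = 729: 3·L^(3/4)·(L)^(1/2) = 729.
Solving, L = 81 and M = 81.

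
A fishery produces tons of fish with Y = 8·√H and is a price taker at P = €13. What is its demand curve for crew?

MP_H = (1/2)·8·H^(-1/2) = 4·H^(-1/2).
Setting P·MP_H = w: 52·H^(-1/2) = w.
Solving for H: H^(-1/2) = w/52, so H = (52/w)^(2).

H(w) = 2704/w²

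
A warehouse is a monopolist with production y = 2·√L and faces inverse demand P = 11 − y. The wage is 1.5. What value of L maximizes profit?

L* = 4

Marginal revenue from the inverse demand is MR = 11 − 2y.
The marginal product is MP_L = L^(-1/2).
A monopolist hires until marginal revenue product equals the wage: MR·MP_L = w.
At L, y = 2·√L. Substituting and solving: (11 − 4·√L)·L^(-1/2) = 1.5 gives L = 4.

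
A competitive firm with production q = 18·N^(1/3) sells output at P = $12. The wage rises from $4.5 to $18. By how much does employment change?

ΔN = -56

From P·MP_N = w with MP_N = 6·N^(-2/3), the labor demand is N(w) = (72/w)^(3/2).
At w = 4.5: N = 64. At w = 18: N = 8.
ΔN = 8 − 64 = -56.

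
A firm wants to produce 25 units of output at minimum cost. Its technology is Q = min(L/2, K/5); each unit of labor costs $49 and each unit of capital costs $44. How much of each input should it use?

L* = 50, K* = 125

With a fixed-proportions technology, the cost-minimizing bundle uses no slack in either input: L/2 = K/5 = Q.
So L = 2·25 = 50 and K = 5·25 = 125.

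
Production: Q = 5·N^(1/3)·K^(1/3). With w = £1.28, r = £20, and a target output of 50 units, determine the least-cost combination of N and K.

Cost minimization requires the marginal rate of technical substitution to equal the input-price ratio: MP_N/MP_K = w/r.
Here MP_N/MP_K = (1/3)·(K/N)/(1/3) = (K/N). Setting this equal to 1.28/20 = 0.064 gives K = 0.064N.
Substituting into Q = 50: 5·N^(1/3)·(0.064N)^(1/3) = 50.
Solving, N = 125 and K = 8.

N* = 125, K* = 8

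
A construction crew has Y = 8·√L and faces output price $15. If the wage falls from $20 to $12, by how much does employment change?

From P·MP_L = w with MP_L = 4·L^(-1/2), the labor demand is L(w) = (60/w)^(2).
At w = 20: L = 9. At w = 12: L = 25.
ΔL = 25 − 9 = 16.

ΔL = 16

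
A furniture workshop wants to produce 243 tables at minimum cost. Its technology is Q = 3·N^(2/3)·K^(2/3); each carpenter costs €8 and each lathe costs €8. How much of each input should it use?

N* = 27, K* = 27

Cost minimization requires the marginal rate of technical substitution to equal the input-price ratio: MP_N/MP_K = w/r.
Here MP_N/MP_K = (2/3)·(K/N)/(2/3) = (K/N). Setting this equal to 8/8 = 1 gives K = N.
Substituting into Q = 243: 3·N^(2/3)·(N)^(2/3) = 243.
Solving, N = 27 and K = 27.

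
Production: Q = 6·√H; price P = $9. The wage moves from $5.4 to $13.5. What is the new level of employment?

From P·MP_H = w with MP_H = 3·H^(-1/2), the labor demand is H(w) = (27/w)^(2).
At w = 5.4: H = 25. At w = 13.5: H = 4.

H* = 4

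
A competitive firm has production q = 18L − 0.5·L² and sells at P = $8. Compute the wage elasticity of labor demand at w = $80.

From P·MP_L = w with MP_L = 18 − L, labor demand is L(w) = 18 − w/8.
dL/dw = −1/(8) = -0.125.
At w = 80, L = 8, so ε = (dL/dw)·(w/L) = (-0.125)·(80/8) = -1.25.

ε = -1.25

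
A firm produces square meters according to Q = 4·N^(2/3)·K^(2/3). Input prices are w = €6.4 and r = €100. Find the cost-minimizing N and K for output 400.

Cost minimization requires the marginal rate of technical substitution to equal the input-price ratio: MP_N/MP_K = w/r.
Here MP_N/MP_K = (2/3)·(K/N)/(2/3) = (K/N). Setting this equal to 6.4/100 = 0.064 gives K = 0.064N.
Substituting into Q = 400: 4·N^(2/3)·(0.064N)^(2/3) = 400.
Solving, N = 125 and K = 8.

N* = 125, K* = 8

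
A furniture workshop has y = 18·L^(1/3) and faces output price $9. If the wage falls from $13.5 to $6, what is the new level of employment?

From P·MP_L = w with MP_L = 6·L^(-2/3), the labor demand is L(w) = (54/w)^(3/2).
At w = 13.5: L = 8. At w = 6: L = 27.

L* = 27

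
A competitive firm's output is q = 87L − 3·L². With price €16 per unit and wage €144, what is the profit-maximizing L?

L* = 13

The marginal product of L is MP_L = 87 − 6L.
A price-taking firm hires until the value of the marginal product equals the wage: P·MP_L = w, so 16·(87 − 6L) = 144.
Then 87 − 6L = 9, giving L = 13.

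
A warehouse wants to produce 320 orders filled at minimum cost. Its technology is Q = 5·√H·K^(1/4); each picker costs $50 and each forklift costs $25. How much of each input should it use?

H* = 256, K* = 256

Cost minimization requires the marginal rate of technical substitution to equal the input-price ratio: MP_H/MP_K = w/r.
Here MP_H/MP_K = (1/2)·(K/H)/(1/4) = 2·(K/H). Setting this equal to 50/25 = 2 gives K = H.
Substituting into Q = 320: 5·H^(1/2)·(H)^(1/4) = 320.
Solving, H = 256 and K = 256.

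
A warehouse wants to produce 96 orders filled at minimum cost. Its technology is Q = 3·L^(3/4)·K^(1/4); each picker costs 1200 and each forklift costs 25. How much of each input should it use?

L* = 16, K* = 256

Cost minimization requires the marginal rate of technical substitution to equal the input-price ratio: MP_L/MP_K = w/r.
Here MP_L/MP_K = (3/4)·(K/L)/(1/4) = 3·(K/L). Setting this equal to 1200/25 = 48 gives K = 16L.
Substituting into Q = 96: 3·L^(3/4)·(16L)^(1/4) = 96.
Solving, L = 16 and K = 256.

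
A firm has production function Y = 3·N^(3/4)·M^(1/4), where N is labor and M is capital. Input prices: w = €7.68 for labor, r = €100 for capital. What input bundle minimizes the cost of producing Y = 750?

Cost minimization requires the marginal rate of technical substitution to equal the input-price ratio: MP_N/MP_M = w/r.
Here MP_N/MP_M = (3/4)·(M/N)/(1/4) = 3·(M/N). Setting this equal to 7.68/100 = 0.0768 gives M = 0.0256N.
Substituting into Y = 750: 3·N^(3/4)·(0.0256N)^(1/4) = 750.
Solving, N = 625 and M = 16.

N* = 625, M* = 16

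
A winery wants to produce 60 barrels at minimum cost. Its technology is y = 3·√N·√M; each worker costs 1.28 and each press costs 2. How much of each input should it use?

Cost minimization requires the marginal rate of technical substitution to equal the input-price ratio: MP_N/MP_M = w/r.
Here MP_N/MP_M = (1/2)·(M/N)/(1/2) = (M/N). Setting this equal to 1.28/2 = 0.64 gives M = 0.64N.
Substituting into y = 60: 3·N^(1/2)·(0.64N)^(1/2) = 60.
Solving, N = 25 and M = 16.

N* = 25, M* = 16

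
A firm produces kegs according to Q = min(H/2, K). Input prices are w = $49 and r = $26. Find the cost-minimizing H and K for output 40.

With a fixed-proportions technology, the cost-minimizing bundle uses no slack in either input: H/2 = K = Q.
So H = 2·40 = 80 and K = 40.

H* = 80, K* = 40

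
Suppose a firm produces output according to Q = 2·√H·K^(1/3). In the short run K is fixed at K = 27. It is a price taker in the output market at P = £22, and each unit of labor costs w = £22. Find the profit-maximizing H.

H* = 9

With K = 27, MP_H = (1/2)·2·H^(-1/2)·27^(1/3) = 3·H^(-1/2).
Profit maximization for a price taker requires P·MP_H = w: 22·3·H^(-1/2) = 22.
So H^(-1/2) = 1/3, which gives H = 9.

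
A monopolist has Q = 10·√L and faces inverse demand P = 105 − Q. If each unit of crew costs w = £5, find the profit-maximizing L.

Marginal revenue from the inverse demand is MR = 105 − 2Q.
The marginal product is MP_L = 5·L^(-1/2).
A monopolist hires until marginal revenue product equals the wage: MR·MP_L = w.
At L, Q = 10·√L. Substituting and solving: (105 − 20·√L)·5·L^(-1/2) = 5 gives L = 25.

L* = 25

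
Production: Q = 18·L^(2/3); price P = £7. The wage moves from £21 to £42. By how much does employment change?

From P·MP_L = w with MP_L = 12·L^(-1/3), the labor demand is L(w) = (84/w)^(3).
At w = 21: L = 64. At w = 42: L = 8.
ΔL = 8 − 64 = -56.

ΔL = -56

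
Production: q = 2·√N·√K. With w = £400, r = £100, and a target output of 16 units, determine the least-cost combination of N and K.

N* = 4, K* = 16

Cost minimization requires the marginal rate of technical substitution to equal the input-price ratio: MP_N/MP_K = w/r.
Here MP_N/MP_K = (1/2)·(K/N)/(1/2) = (K/N). Setting this equal to 400/100 = 4 gives K = 4N.
Substituting into q = 16: 2·N^(1/2)·(4N)^(1/2) = 16.
Solving, N = 4 and K = 16.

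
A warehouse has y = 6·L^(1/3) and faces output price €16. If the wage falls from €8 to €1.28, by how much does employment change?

ΔL = 117

From P·MP_L = w with MP_L = 2·L^(-2/3), the labor demand is L(w) = (32/w)^(3/2).
At w = 8: L = 8. At w = 1.28: L = 125.
ΔL = 125 − 8 = 117.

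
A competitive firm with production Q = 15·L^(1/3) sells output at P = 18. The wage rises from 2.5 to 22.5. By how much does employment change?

ΔL = -208

From P·MP_L = w with MP_L = 5·L^(-2/3), the labor demand is L(w) = (90/w)^(3/2).
At w = 2.5: L = 216. At w = 22.5: L = 8.
ΔL = 8 − 216 = -208.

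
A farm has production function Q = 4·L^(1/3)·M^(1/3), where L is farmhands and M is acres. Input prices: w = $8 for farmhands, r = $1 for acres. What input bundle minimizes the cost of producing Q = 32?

Cost minimization requires the marginal rate of technical substitution to equal the input-price ratio: MP_L/MP_M = w/r.
Here MP_L/MP_M = (1/3)·(M/L)/(1/3) = (M/L). Setting this equal to 8/1 = 8 gives M = 8L.
Substituting into Q = 32: 4·L^(1/3)·(8L)^(1/3) = 32.
Solving, L = 8 and M = 64.

L* = 8, M* = 64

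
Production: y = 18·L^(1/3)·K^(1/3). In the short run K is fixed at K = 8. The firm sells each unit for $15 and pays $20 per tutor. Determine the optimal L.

L* = 27

With K = 8, MP_L = (1/3)·18·L^(-2/3)·8^(1/3) = 12·L^(-2/3).
Profit maximization for a price taker requires P·MP_L = w: 15·12·L^(-2/3) = 20.
So L^(-2/3) = 1/9, which gives L = 27.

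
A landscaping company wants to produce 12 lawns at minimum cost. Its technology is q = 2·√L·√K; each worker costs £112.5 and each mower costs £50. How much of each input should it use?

L* = 4, K* = 9

Cost minimization requires the marginal rate of technical substitution to equal the input-price ratio: MP_L/MP_K = w/r.
Here MP_L/MP_K = (1/2)·(K/L)/(1/2) = (K/L). Setting this equal to 112.5/50 = 2.25 gives K = 2.25L.
Substituting into q = 12: 2·L^(1/2)·(2.25L)^(1/2) = 12.
Solving, L = 4 and K = 9.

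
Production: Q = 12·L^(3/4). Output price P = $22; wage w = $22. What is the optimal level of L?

MP_L = (3/4)·12·L^(-1/4) = 9·L^(-1/4).
Profit maximization for a price taker requires P·MP_L = w: 22·9·L^(-1/4) = 22.
So L^(-1/4) = 1/9, which gives L = 6561.

L* = 6561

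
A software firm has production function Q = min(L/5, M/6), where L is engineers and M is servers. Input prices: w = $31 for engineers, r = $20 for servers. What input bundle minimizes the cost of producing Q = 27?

With a fixed-proportions technology, the cost-minimizing bundle uses no slack in either input: L/5 = M/6 = Q.
So L = 5·27 = 135 and M = 6·27 = 162.

L* = 135, M* = 162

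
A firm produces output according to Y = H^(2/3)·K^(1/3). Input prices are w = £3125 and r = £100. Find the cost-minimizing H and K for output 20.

Cost minimization requires the marginal rate of technical substitution to equal the input-price ratio: MP_H/MP_K = w/r.
Here MP_H/MP_K = (2/3)·(K/H)/(1/3) = 2·(K/H). Setting this equal to 3125/100 = 31.25 gives K = 15.625H.
Substituting into Y = 20: H^(2/3)·(15.625H)^(1/3) = 20.
Solving, H = 8 and K = 125.

H* = 8, K* = 125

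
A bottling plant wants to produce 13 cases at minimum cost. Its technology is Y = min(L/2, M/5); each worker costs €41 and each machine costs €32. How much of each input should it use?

With a fixed-proportions technology, the cost-minimizing bundle uses no slack in either input: L/2 = M/5 = Y.
So L = 2·13 = 26 and M = 5·13 = 65.

L* = 26, M* = 65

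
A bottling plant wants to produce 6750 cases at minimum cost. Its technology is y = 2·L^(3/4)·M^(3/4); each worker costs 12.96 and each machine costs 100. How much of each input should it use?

L* = 625, M* = 81

Cost minimization requires the marginal rate of technical substitution to equal the input-price ratio: MP_L/MP_M = w/r.
Here MP_L/MP_M = (3/4)·(M/L)/(3/4) = (M/L). Setting this equal to 12.96/100 = 0.1296 gives M = 0.1296L.
Substituting into y = 6750: 2·L^(3/4)·(0.1296L)^(3/4) = 6750.
Solving, L = 625 and M = 81.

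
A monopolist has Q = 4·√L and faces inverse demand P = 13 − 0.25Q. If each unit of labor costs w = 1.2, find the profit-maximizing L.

L* = 25

Marginal revenue from the inverse demand is MR = 13 − 0.5Q.
The marginal product is MP_L = 2·L^(-1/2).
A monopolist hires until marginal revenue product equals the wage: MR·MP_L = w.
At L, Q = 4·√L. Substituting and solving: (13 − 2·√L)·2·L^(-1/2) = 1.2 gives L = 25.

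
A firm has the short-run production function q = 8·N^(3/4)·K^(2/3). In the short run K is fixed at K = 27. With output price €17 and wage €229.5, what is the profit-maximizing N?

N* = 256

With K = 27, MP_N = (3/4)·8·N^(-1/4)·27^(2/3) = 54·N^(-1/4).
Profit maximization for a price taker requires P·MP_N = w: 17·54·N^(-1/4) = 229.5.
So N^(-1/4) = 0.25, which gives N = 256.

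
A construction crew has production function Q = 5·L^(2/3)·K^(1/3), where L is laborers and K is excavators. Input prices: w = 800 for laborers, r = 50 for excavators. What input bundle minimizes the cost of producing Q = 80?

L* = 8, K* = 64

Cost minimization requires the marginal rate of technical substitution to equal the input-price ratio: MP_L/MP_K = w/r.
Here MP_L/MP_K = (2/3)·(K/L)/(1/3) = 2·(K/L). Setting this equal to 800/50 = 16 gives K = 8L.
Substituting into Q = 80: 5·L^(2/3)·(8L)^(1/3) = 80.
Solving, L = 8 and K = 64.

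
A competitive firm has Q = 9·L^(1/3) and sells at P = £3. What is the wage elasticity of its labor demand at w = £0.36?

ε = -1.5

MP_L = (1/3)·9·L^(-2/3), so P·MP_L = w gives 9·L^(-2/3) = w.
Solving, L(w) = (9/w)^(3/2). This is a constant-elasticity form: L ∝ w^(−3/2), so ε = −3/2.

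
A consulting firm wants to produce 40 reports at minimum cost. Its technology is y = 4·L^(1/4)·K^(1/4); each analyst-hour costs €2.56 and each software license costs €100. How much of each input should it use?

Cost minimization requires the marginal rate of technical substitution to equal the input-price ratio: MP_L/MP_K = w/r.
Here MP_L/MP_K = (1/4)·(K/L)/(1/4) = (K/L). Setting this equal to 2.56/100 = 0.0256 gives K = 0.0256L.
Substituting into y = 40: 4·L^(1/4)·(0.0256L)^(1/4) = 40.
Solving, L = 625 and K = 16.

L* = 625, K* = 16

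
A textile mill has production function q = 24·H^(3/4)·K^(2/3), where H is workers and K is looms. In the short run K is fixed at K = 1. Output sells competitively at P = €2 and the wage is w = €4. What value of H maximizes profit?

With K = 1, MP_H = (3/4)·24·H^(-1/4)·1^(2/3) = 18·H^(-1/4).
Profit maximization for a price taker requires P·MP_H = w: 2·18·H^(-1/4) = 4.
So H^(-1/4) = 1/9, which gives H = 6561.

H* = 6561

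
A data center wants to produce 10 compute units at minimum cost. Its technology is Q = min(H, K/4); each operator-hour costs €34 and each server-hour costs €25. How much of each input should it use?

H* = 10, K* = 40

With a fixed-proportions technology, the cost-minimizing bundle uses no slack in either input: H = K/4 = Q.
So H = 10 and K = 4·10 = 40.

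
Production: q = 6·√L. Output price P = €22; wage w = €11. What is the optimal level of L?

MP_L = (1/2)·6·L^(-1/2) = 3·L^(-1/2).
Profit maximization for a price taker requires P·MP_L = w: 22·3·L^(-1/2) = 11.
So L^(-1/2) = 1/6, which gives L = 36.

L* = 36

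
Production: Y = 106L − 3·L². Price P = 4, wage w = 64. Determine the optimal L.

L* = 15

The marginal product of L is MP_L = 106 − 6L.
A price-taking firm hires until the value of the marginal product equals the wage: P·MP_L = w, so 4·(106 − 6L) = 64.
Then 106 − 6L = 16, giving L = 15.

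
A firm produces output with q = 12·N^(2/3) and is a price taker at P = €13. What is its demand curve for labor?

MP_N = (2/3)·12·N^(-1/3) = 8·N^(-1/3).
Setting P·MP_N = w: 104·N^(-1/3) = w.
Solving for N: N^(-1/3) = w/104, so N = (104/w)^(3).

N(w) = 1124864/w³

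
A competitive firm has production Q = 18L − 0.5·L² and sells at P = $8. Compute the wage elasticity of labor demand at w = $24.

From P·MP_L = w with MP_L = 18 − L, labor demand is L(w) = 18 − w/8.
dL/dw = −1/(8) = -0.125.
At w = 24, L = 15, so ε = (dL/dw)·(w/L) = (-0.125)·(24/15) = -0.2.

ε = -0.2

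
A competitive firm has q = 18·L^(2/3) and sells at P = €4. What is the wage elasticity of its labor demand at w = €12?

ε = -3

MP_L = (2/3)·18·L^(-1/3), so P·MP_L = w gives 48·L^(-1/3) = w.
Solving, L(w) = (48/w)^(3). This is a constant-elasticity form: L ∝ w^(−3), so ε = −3.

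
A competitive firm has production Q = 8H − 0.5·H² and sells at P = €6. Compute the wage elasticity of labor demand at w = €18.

From P·MP_H = w with MP_H = 8 − H, labor demand is H(w) = 8 − w/6.
dH/dw = −1/(6) = -1/6.
At w = 18, H = 5, so ε = (dH/dw)·(w/H) = (-1/6)·(18/5) = -0.6.

ε = -0.6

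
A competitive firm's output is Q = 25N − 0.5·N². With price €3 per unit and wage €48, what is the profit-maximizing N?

The marginal product of N is MP_N = 25 − N.
A price-taking firm hires until the value of the marginal product equals the wage: P·MP_N = w, so 3·(25 − N) = 48.
Then 25 − N = 16, giving N = 9.

N* = 9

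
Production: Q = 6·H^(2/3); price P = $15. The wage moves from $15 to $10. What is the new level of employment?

H* = 216

From P·MP_H = w with MP_H = 4·H^(-1/3), the labor demand is H(w) = (60/w)^(3).
At w = 15: H = 64. At w = 10: H = 216.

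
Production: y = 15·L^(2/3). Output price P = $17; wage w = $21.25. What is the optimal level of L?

MP_L = (2/3)·15·L^(-1/3) = 10·L^(-1/3).
Profit maximization for a price taker requires P·MP_L = w: 17·10·L^(-1/3) = 21.25.
So L^(-1/3) = 0.125, which gives L = 512.

L* = 512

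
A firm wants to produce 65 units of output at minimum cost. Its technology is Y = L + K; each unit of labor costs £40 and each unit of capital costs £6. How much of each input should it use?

L* = 0, K* = 65

The inputs are perfect substitutes, so the firm uses whichever has the lower cost per unit of output.
Cost per unit of output via L is 40; via K it is 6. K is cheaper.
Producing Y = 65 with K alone: L = 0, K = 65.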